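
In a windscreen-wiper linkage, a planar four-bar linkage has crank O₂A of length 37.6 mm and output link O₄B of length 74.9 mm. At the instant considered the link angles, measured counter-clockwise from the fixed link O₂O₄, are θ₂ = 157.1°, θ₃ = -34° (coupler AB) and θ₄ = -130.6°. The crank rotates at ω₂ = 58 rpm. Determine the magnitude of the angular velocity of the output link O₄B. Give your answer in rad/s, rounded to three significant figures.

ω₂ = 6.074 rad/s (from 58 rpm).
Differentiating the loop-closure r₂e^{iθ₂}+r₃e^{iθ₃}=r₁+r₄e^{iθ₄} gives r₂ω₂e^{iθ₂}+r₃ω₃e^{iθ₃}=r₄ω₄e^{iθ₄}.
Eliminating the other unknown: ω₄ = r₂ω₂ sin(θ₂−θ₃) / [r₄ sin(θ₄−θ₃)].
Numerator sine = -0.19252; denominator sine = -0.99337.
Result = 0.0376·6.074·(-0.19252) / (0.0749·(-0.99337)) = +0.59092 rad/s; magnitude 0.59092 rad/s.

0.591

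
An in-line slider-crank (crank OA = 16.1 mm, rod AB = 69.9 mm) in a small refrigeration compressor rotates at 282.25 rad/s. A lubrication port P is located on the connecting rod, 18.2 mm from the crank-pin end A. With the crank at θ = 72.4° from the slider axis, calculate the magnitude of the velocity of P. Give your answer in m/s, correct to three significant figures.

ω = 282.2 rad/s.  Crank-pin speed |V_A| = rω = 4.5442 m/s, perpendicular to OA.
Rod angle: sinφ = −(r/L) sinθ ⇒ φ = -12.682°; ω_rod = −rω cosθ/√(L²−r²sin²θ) = -20.149 rad/s.
V_P = V_A + ω_rod × AP, with AP = 0.0182 m along the rod.
Components: V_Px = −rω sinθ − a·ω_rod·sinφ = -4.412 m/s;  V_Py = rω cosθ + a·ω_rod·cosφ = +1.0163 m/s.
|V_P| = √(V_Px² + V_Py²) = 4.5276 m/s.

4.53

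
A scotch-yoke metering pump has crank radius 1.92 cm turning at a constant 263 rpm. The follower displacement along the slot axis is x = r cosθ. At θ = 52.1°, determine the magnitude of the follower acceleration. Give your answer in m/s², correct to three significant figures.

8.95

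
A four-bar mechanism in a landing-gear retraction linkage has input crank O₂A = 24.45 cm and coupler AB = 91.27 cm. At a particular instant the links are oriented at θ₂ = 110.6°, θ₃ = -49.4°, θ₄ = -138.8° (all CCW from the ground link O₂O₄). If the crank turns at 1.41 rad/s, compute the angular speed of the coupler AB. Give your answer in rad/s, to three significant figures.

ω₂ = 1.41 rad/s
Differentiating the loop-closure r₂e^{iθ₂}+r₃e^{iθ₃}=r₁+r₄e^{iθ₄} gives r₂ω₂e^{iθ₂}+r₃ω₃e^{iθ₃}=r₄ω₄e^{iθ₄}.
Eliminating the other unknown: ω₃ = r₂ω₂ sin(θ₄−θ₂) / [r₃ sin(θ₃−θ₄)].
Numerator sine = +0.93606; denominator sine = +0.99995.
Result = 0.2445·1.41·(+0.93606) / (0.9127·(+0.99995)) = +0.35359 rad/s; magnitude 0.35359 rad/s.

0.354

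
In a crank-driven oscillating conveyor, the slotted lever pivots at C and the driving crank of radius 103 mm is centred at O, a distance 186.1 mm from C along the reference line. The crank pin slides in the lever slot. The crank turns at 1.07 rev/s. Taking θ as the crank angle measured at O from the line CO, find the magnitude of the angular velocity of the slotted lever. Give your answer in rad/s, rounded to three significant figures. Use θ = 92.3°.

1.51

ω = 6.723 rad/s (from 1.07 rev/s).
Crank pin A relative to C: A = (d + r cosθ, r sinθ); lever angle φ = atan2(r sinθ, d + r cosθ).
Differentiating tanφ: φ̇ = rω(d cosθ + r)/(d² + r² + 2dr cosθ).
d² + r² + 2dr cosθ = |CA|² = 0.0437037 m²;  d cosθ + r = +0.095531 m.
|ω_lever| = |0.103·6.723·+0.095531| / 0.0437037 = 1.5137 rad/s.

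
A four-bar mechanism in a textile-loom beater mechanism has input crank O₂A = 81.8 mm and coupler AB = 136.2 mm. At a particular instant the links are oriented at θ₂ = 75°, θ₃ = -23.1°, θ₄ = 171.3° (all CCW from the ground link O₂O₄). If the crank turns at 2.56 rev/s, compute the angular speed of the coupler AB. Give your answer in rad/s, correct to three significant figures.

38.6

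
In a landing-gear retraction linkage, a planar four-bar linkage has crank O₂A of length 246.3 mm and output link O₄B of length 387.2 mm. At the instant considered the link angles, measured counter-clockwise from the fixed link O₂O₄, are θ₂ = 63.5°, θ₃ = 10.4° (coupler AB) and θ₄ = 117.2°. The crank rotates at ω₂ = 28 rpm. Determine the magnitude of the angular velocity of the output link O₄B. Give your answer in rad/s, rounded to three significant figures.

1.56

ω₂ = 2.932 rad/s (from 28 rpm).
Differentiating the loop-closure r₂e^{iθ₂}+r₃e^{iθ₃}=r₁+r₄e^{iθ₄} gives r₂ω₂e^{iθ₂}+r₃ω₃e^{iθ₃}=r₄ω₄e^{iθ₄}.
Eliminating the other unknown: ω₄ = r₂ω₂ sin(θ₂−θ₃) / [r₄ sin(θ₄−θ₃)].
Numerator sine = +0.79968; denominator sine = +0.95732.
Result = 0.2463·2.932·(+0.79968) / (0.3872·(+0.95732)) = +1.558 rad/s; magnitude 1.558 rad/s.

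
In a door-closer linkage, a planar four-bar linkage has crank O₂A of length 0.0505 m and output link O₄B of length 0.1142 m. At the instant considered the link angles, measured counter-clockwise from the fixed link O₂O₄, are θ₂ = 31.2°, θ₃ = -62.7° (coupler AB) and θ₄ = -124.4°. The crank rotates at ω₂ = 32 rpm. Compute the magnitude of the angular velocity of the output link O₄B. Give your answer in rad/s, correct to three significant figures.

1.68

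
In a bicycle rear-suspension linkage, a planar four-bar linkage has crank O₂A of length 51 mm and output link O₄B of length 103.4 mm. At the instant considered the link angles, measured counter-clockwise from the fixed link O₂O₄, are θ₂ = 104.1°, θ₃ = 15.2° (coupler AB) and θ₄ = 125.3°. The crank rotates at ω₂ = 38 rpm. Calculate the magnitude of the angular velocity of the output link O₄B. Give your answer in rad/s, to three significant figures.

2.09

ω₂ = 3.979 rad/s (from 38 rpm).
Differentiating the loop-closure r₂e^{iθ₂}+r₃e^{iθ₃}=r₁+r₄e^{iθ₄} gives r₂ω₂e^{iθ₂}+r₃ω₃e^{iθ₃}=r₄ω₄e^{iθ₄}.
Eliminating the other unknown: ω₄ = r₂ω₂ sin(θ₂−θ₃) / [r₄ sin(θ₄−θ₃)].
Numerator sine = +0.99982; denominator sine = +0.93909.
Result = 0.051·3.979·(+0.99982) / (0.1034·(+0.93909)) = +2.0896 rad/s; magnitude 2.0896 rad/s.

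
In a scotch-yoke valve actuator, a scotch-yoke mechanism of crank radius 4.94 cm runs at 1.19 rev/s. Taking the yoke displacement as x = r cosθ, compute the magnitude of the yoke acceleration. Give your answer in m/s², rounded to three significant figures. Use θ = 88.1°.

0.0916

ω = 7.477 rad/s (from 1.19 rev/s).
x = r cosθ ⇒ ẍ = −rω² cosθ (ω constant).
|a| = rω²|cosθ| = 0.0494·(7.477)²·|cos 88.1°| = 0.091566 m/s².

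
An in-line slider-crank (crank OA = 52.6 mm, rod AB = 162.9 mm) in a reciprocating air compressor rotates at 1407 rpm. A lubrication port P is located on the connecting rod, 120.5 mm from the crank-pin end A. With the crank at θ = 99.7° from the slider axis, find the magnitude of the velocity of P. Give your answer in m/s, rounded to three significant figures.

ω = 147.3 rad/s.  Crank-pin speed |V_A| = rω = 7.7501 m/s, perpendicular to OA.
Rod angle: sinφ = −(r/L) sinθ ⇒ φ = -18.559°; ω_rod = −rω cosθ/√(L²−r²sin²θ) = +8.4558 rad/s.
V_P = V_A + ω_rod × AP, with AP = 0.1205 m along the rod.
Components: V_Px = −rω sinθ − a·ω_rod·sinφ = -7.315 m/s;  V_Py = rω cosθ + a·ω_rod·cosφ = -0.33988 m/s.
|V_P| = √(V_Px² + V_Py²) = 7.3229 m/s.

7.32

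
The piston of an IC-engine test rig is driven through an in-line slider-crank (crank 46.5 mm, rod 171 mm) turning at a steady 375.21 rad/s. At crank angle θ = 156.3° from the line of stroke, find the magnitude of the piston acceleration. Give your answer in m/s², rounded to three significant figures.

ω = 375.2 rad/s
x(θ) = r cosθ + √(L² − r² sin²θ); with ω constant, a = ω²·d²x/dθ².
d²x/dθ² = −r cosθ − r²(cos2θ)/√u − r⁴ sin²2θ/(4u^{3/2}),  u = L² − r² sin²θ = 0.0288917 m².
Substituting r = 0.0465 m, L = 0.171 m, θ = 156.3°: d²x/dθ² = +0.033839 m.
a = ω²·d²x/dθ² = (375.2)²·(+0.033839) = +4763.9 m/s²;  |a| = 4763.9 m/s².

4760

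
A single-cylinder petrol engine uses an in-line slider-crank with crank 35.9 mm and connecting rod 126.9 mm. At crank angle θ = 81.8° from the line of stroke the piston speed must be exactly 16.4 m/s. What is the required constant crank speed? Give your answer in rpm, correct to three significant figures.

For an in-line slider-crank, |v_piston| = rω|sinθ|·[1 + r cosθ/√(L² − r² sin²θ)].
With r = 0.0359 m, L = 0.1269 m, θ = 81.8°: the bracketed kinematic factor |dx/dθ| = 0.037026 m.
ω = v/|dx/dθ| = 16.4/0.037026 = 442.93 rad/s.
N = 60ω/(2π) = 4229.6 rpm.

4230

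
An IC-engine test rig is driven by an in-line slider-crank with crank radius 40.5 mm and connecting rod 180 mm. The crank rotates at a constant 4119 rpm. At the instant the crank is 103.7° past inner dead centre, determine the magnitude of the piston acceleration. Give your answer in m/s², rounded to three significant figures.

3320

ω = 2π·4119/60 = 431.3 rad/s
x(θ) = r cosθ + √(L² − r² sin²θ); with ω constant, a = ω²·d²x/dθ².
d²x/dθ² = −r cosθ − r²(cos2θ)/√u − r⁴ sin²2θ/(4u^{3/2}),  u = L² − r² sin²θ = 0.0308518 m².
Substituting r = 0.0405 m, L = 0.18 m, θ = 103.7°: d²x/dθ² = +0.017856 m.
a = ω²·d²x/dθ² = (431.3)²·(+0.017856) = +3322.3 m/s²;  |a| = 3322.3 m/s².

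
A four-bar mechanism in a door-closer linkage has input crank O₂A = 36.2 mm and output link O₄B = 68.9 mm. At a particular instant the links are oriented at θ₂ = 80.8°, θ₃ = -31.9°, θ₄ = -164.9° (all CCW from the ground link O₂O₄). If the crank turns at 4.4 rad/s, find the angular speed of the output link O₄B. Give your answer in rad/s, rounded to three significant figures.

2.92

ω₂ = 4.4 rad/s
Differentiating the loop-closure r₂e^{iθ₂}+r₃e^{iθ₃}=r₁+r₄e^{iθ₄} gives r₂ω₂e^{iθ₂}+r₃ω₃e^{iθ₃}=r₄ω₄e^{iθ₄}.
Eliminating the other unknown: ω₄ = r₂ω₂ sin(θ₂−θ₃) / [r₄ sin(θ₄−θ₃)].
Numerator sine = +0.92254; denominator sine = -0.73135.
Result = 0.0362·4.4·(+0.92254) / (0.0689·(-0.73135)) = -2.9161 rad/s; magnitude 2.9161 rad/s.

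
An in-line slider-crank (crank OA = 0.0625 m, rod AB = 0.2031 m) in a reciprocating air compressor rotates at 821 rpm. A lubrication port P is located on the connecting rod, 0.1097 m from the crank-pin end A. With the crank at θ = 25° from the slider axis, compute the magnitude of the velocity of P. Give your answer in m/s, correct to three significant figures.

ω = 85.97 rad/s.  Crank-pin speed |V_A| = rω = 5.3734 m/s, perpendicular to OA.
Rod angle: sinφ = −(r/L) sinθ ⇒ φ = -7.473°; ω_rod = −rω cosθ/√(L²−r²sin²θ) = -24.184 rad/s.
V_P = V_A + ω_rod × AP, with AP = 0.1097 m along the rod.
Components: V_Px = −rω sinθ − a·ω_rod·sinφ = -2.6159 m/s;  V_Py = rω cosθ + a·ω_rod·cosφ = +2.2396 m/s.
|V_P| = √(V_Px² + V_Py²) = 3.4437 m/s.

3.44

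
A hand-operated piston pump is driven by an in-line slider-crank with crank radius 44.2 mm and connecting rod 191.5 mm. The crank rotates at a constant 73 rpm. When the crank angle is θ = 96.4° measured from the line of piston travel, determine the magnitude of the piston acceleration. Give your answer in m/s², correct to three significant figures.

0.885

ω = 2π·73/60 = 7.645 rad/s
x(θ) = r cosθ + √(L² − r² sin²θ); with ω constant, a = ω²·d²x/dθ².
d²x/dθ² = −r cosθ − r²(cos2θ)/√u − r⁴ sin²2θ/(4u^{3/2}),  u = L² − r² sin²θ = 0.0347429 m².
Substituting r = 0.0442 m, L = 0.1915 m, θ = 96.4°: d²x/dθ² = +0.01514 m.
a = ω²·d²x/dθ² = (7.645)²·(+0.01514) = +0.88479 m/s²;  |a| = 0.88479 m/s².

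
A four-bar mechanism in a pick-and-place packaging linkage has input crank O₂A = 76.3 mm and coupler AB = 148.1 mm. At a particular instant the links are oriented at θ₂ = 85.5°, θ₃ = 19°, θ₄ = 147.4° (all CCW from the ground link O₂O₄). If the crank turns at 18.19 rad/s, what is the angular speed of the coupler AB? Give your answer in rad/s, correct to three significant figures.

10.5

ω₂ = 18.19 rad/s
Differentiating the loop-closure r₂e^{iθ₂}+r₃e^{iθ₃}=r₁+r₄e^{iθ₄} gives r₂ω₂e^{iθ₂}+r₃ω₃e^{iθ₃}=r₄ω₄e^{iθ₄}.
Eliminating the other unknown: ω₃ = r₂ω₂ sin(θ₄−θ₂) / [r₃ sin(θ₃−θ₄)].
Numerator sine = +0.88213; denominator sine = -0.78369.
Result = 0.0763·18.19·(+0.88213) / (0.1481·(-0.78369)) = -10.548 rad/s; magnitude 10.548 rad/s.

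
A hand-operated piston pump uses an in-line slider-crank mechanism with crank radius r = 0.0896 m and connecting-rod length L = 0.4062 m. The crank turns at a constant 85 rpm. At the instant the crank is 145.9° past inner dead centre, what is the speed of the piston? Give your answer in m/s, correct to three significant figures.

0.365

ω = 2π·85/60 = 8.901 rad/s
For an in-line slider-crank, x = r cosθ + √(L² − r² sin²θ), so v = −rω sinθ·[1 + r cosθ/√(L² − r² sin²θ)].
With r = 0.0896 m, L = 0.4062 m, θ = 145.9°: √(L² − r² sin²θ) = 0.40308 m.
v = −0.0896·8.901·0.56064·[1 + 0.0896·-0.82806/0.40308] = -0.36483 m/s.
|v| = 0.36483 m/s.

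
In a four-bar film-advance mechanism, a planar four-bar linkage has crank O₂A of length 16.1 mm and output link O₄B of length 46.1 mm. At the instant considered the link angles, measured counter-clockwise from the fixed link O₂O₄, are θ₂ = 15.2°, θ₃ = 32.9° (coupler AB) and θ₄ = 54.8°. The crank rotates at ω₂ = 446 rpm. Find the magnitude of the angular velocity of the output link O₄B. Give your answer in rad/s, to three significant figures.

13.3

ω₂ = 46.71 rad/s (from 446 rpm).
Differentiating the loop-closure r₂e^{iθ₂}+r₃e^{iθ₃}=r₁+r₄e^{iθ₄} gives r₂ω₂e^{iθ₂}+r₃ω₃e^{iθ₃}=r₄ω₄e^{iθ₄}.
Eliminating the other unknown: ω₄ = r₂ω₂ sin(θ₂−θ₃) / [r₄ sin(θ₄−θ₃)].
Numerator sine = -0.30403; denominator sine = +0.37299.
Result = 0.0161·46.71·(-0.30403) / (0.0461·(+0.37299)) = -13.296 rad/s; magnitude 13.296 rad/s.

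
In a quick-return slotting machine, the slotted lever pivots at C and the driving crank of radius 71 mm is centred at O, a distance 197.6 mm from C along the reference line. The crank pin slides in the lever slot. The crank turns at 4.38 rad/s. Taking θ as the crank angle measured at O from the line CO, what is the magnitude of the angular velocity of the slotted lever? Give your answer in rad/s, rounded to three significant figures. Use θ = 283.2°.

0.715

ω = 4.38 rad/s
Crank pin A relative to C: A = (d + r cosθ, r sinθ); lever angle φ = atan2(r sinθ, d + r cosθ).
Differentiating tanφ: φ̇ = rω(d cosθ + r)/(d² + r² + 2dr cosθ).
d² + r² + 2dr cosθ = |CA|² = 0.0504941 m²;  d cosθ + r = +0.11612 m.
|ω_lever| = |0.071·4.38·+0.11612| / 0.0504941 = 0.71517 rad/s.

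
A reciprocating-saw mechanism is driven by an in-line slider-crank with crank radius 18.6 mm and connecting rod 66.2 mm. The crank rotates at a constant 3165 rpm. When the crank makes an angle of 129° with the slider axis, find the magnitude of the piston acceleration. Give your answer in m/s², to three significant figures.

1400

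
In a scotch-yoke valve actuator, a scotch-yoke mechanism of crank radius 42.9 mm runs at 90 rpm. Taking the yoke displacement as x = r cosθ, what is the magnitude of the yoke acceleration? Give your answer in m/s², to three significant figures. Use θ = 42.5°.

2.81

ω = 9.425 rad/s (from 90 rpm).
x = r cosθ ⇒ ẍ = −rω² cosθ (ω constant).
|a| = rω²|cosθ| = 0.0429·(9.425)²·|cos 42.5°| = 2.8095 m/s².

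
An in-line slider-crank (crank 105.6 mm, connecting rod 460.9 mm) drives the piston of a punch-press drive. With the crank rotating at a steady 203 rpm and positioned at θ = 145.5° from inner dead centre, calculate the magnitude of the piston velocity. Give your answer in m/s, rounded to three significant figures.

ω = 2π·203/60 = 21.26 rad/s
For an in-line slider-crank, x = r cosθ + √(L² − r² sin²θ), so v = −rω sinθ·[1 + r cosθ/√(L² − r² sin²θ)].
With r = 0.1056 m, L = 0.4609 m, θ = 145.5°: √(L² − r² sin²θ) = 0.457 m.
v = −0.1056·21.26·0.56641·[1 + 0.1056·-0.82413/0.457] = -1.0294 m/s.
|v| = 1.0294 m/s.

1.03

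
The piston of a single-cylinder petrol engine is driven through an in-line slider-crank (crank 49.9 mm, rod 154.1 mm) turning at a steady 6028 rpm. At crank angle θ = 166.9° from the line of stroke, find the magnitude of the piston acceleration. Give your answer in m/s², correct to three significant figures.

13500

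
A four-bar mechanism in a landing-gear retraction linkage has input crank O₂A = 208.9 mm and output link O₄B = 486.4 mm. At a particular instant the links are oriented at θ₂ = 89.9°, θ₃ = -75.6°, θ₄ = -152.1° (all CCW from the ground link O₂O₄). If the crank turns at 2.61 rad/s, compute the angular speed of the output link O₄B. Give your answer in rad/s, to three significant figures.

0.289

ω₂ = 2.61 rad/s
Differentiating the loop-closure r₂e^{iθ₂}+r₃e^{iθ₃}=r₁+r₄e^{iθ₄} gives r₂ω₂e^{iθ₂}+r₃ω₃e^{iθ₃}=r₄ω₄e^{iθ₄}.
Eliminating the other unknown: ω₄ = r₂ω₂ sin(θ₂−θ₃) / [r₄ sin(θ₄−θ₃)].
Numerator sine = +0.25038; denominator sine = -0.97237.
Result = 0.2089·2.61·(+0.25038) / (0.4864·(-0.97237)) = -0.28864 rad/s; magnitude 0.28864 rad/s.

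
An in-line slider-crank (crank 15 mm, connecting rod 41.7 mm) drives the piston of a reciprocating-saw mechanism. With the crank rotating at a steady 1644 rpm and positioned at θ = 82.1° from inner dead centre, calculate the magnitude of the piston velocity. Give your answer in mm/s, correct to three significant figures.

ω = 2π·1644/60 = 172.2 rad/s
For an in-line slider-crank, x = r cosθ + √(L² − r² sin²θ), so v = −rω sinθ·[1 + r cosθ/√(L² − r² sin²θ)].
With r = 0.015 m, L = 0.0417 m, θ = 82.1°: √(L² − r² sin²θ) = 0.038963 m.
v = −0.015·172.2·0.99051·[1 + 0.015·0.13744/0.038963] = -2.6932 m/s.
|v| = 2.6932 m/s = 2693.2 mm/s.

2690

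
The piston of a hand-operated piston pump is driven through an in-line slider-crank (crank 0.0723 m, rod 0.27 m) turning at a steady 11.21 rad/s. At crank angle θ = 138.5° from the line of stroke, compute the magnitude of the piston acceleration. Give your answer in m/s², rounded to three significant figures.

ω = 11.21 rad/s
x(θ) = r cosθ + √(L² − r² sin²θ); with ω constant, a = ω²·d²x/dθ².
d²x/dθ² = −r cosθ − r²(cos2θ)/√u − r⁴ sin²2θ/(4u^{3/2}),  u = L² − r² sin²θ = 0.0706049 m².
Substituting r = 0.0723 m, L = 0.27 m, θ = 138.5°: d²x/dθ² = +0.051393 m.
a = ω²·d²x/dθ² = (11.21)²·(+0.051393) = +6.4583 m/s²;  |a| = 6.4583 m/s².

6.46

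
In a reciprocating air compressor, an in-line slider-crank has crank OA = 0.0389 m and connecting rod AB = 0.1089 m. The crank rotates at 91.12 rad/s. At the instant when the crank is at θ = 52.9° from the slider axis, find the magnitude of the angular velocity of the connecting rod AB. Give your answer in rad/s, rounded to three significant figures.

20.5

ω = 91.12 rad/s
The rod makes angle φ with the slider axis where L sinφ = r sinθ; differentiating, L cosφ·φ̇ = r ω cosθ.
L cosφ = √(L² − r² sin²θ) = 0.10439 m.
|ω_rod| = r ω |cosθ| / √(L² − r² sin²θ) = 0.0389·91.12·0.60321/0.10439 = 20.483 rad/s.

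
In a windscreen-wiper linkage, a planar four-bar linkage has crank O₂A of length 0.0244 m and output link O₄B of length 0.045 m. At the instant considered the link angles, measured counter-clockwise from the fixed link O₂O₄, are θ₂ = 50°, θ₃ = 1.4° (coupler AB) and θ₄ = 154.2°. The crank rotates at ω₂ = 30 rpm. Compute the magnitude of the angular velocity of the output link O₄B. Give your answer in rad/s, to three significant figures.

ω₂ = 3.142 rad/s (from 30 rpm).
Differentiating the loop-closure r₂e^{iθ₂}+r₃e^{iθ₃}=r₁+r₄e^{iθ₄} gives r₂ω₂e^{iθ₂}+r₃ω₃e^{iθ₃}=r₄ω₄e^{iθ₄}.
Eliminating the other unknown: ω₄ = r₂ω₂ sin(θ₂−θ₃) / [r₄ sin(θ₄−θ₃)].
Numerator sine = +0.75011; denominator sine = +0.45710.
Result = 0.0244·3.142·(+0.75011) / (0.045·(+0.45710)) = +2.7954 rad/s; magnitude 2.7954 rad/s.

2.80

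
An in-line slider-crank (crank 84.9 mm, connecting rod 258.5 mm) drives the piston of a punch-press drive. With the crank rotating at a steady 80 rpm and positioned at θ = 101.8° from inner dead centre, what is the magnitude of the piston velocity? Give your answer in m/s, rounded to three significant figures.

0.647

ω = 2π·80/60 = 8.378 rad/s
For an in-line slider-crank, x = r cosθ + √(L² − r² sin²θ), so v = −rω sinθ·[1 + r cosθ/√(L² − r² sin²θ)].
With r = 0.0849 m, L = 0.2585 m, θ = 101.8°: √(L² − r² sin²θ) = 0.24478 m.
v = −0.0849·8.378·0.97887·[1 + 0.0849·-0.20450/0.24478] = -0.64684 m/s.
|v| = 0.64684 m/s.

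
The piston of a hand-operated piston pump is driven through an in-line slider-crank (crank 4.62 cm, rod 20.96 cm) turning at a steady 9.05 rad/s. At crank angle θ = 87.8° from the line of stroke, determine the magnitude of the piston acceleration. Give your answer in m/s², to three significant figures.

ω = 9.05 rad/s
x(θ) = r cosθ + √(L² − r² sin²θ); with ω constant, a = ω²·d²x/dθ².
d²x/dθ² = −r cosθ − r²(cos2θ)/√u − r⁴ sin²2θ/(4u^{3/2}),  u = L² − r² sin²θ = 0.0418009 m².
Substituting r = 0.0462 m, L = 0.2096 m, θ = 87.8°: d²x/dθ² = +0.0086347 m.
a = ω²·d²x/dθ² = (9.05)²·(+0.0086347) = +0.7072 m/s²;  |a| = 0.7072 m/s².

0.707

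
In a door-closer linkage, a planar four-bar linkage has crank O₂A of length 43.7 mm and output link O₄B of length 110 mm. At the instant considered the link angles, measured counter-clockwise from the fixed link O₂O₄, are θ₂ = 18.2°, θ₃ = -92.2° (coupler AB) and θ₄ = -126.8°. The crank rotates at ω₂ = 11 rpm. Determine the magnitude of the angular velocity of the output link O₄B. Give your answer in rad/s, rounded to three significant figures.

ω₂ = 1.152 rad/s (from 11 rpm).
Differentiating the loop-closure r₂e^{iθ₂}+r₃e^{iθ₃}=r₁+r₄e^{iθ₄} gives r₂ω₂e^{iθ₂}+r₃ω₃e^{iθ₃}=r₄ω₄e^{iθ₄}.
Eliminating the other unknown: ω₄ = r₂ω₂ sin(θ₂−θ₃) / [r₄ sin(θ₄−θ₃)].
Numerator sine = +0.93728; denominator sine = -0.56784.
Result = 0.0437·1.152·(+0.93728) / (0.11·(-0.56784)) = -0.75536 rad/s; magnitude 0.75536 rad/s.

0.755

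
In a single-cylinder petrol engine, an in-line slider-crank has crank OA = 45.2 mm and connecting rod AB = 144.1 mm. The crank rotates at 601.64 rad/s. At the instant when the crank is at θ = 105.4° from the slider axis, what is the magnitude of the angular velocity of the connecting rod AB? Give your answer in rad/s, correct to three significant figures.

52.6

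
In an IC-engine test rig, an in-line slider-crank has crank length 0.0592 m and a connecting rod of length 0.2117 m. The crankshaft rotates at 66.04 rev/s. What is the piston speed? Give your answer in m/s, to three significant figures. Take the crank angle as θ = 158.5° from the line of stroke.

ω = 2π·66 = 414.9 rad/s
For an in-line slider-crank, x = r cosθ + √(L² − r² sin²θ), so v = −rω sinθ·[1 + r cosθ/√(L² − r² sin²θ)].
With r = 0.0592 m, L = 0.2117 m, θ = 158.5°: √(L² − r² sin²θ) = 0.21059 m.
v = −0.0592·414.9·0.36650·[1 + 0.0592·-0.93042/0.21059] = -6.6481 m/s.
|v| = 6.6481 m/s.

6.65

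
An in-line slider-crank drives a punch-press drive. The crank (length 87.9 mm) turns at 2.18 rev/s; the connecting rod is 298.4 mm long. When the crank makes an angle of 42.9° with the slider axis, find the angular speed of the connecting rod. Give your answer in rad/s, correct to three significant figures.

3.02

ω = 13.7 rad/s (converted from 2.18 rev/s).
The rod makes angle φ with the slider axis where L sinφ = r sinθ; differentiating, L cosφ·φ̇ = r ω cosθ.
L cosφ = √(L² − r² sin²θ) = 0.29234 m.
|ω_rod| = r ω |cosθ| / √(L² − r² sin²θ) = 0.0879·13.7·0.73254/0.29234 = 3.017 rad/s.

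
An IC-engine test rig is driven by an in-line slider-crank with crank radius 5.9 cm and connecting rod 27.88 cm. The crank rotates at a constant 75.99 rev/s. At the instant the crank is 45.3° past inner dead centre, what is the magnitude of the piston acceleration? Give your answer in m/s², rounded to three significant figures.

ω = 2π·76 = 477.5 rad/s
x(θ) = r cosθ + √(L² − r² sin²θ); with ω constant, a = ω²·d²x/dθ².
d²x/dθ² = −r cosθ − r²(cos2θ)/√u − r⁴ sin²2θ/(4u^{3/2}),  u = L² − r² sin²θ = 0.0759707 m².
Substituting r = 0.059 m, L = 0.2788 m, θ = 45.3°: d²x/dθ² = -0.041513 m.
a = ω²·d²x/dθ² = (477.5)²·(-0.041513) = -9463.5 m/s²;  |a| = 9463.5 m/s².

9460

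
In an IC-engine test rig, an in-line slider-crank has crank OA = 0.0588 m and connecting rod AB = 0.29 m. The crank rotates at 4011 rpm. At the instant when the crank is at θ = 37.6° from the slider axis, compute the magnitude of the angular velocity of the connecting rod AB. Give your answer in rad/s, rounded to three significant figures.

68.0

ω = 420 rad/s (converted from 4011 rpm).
The rod makes angle φ with the slider axis where L sinφ = r sinθ; differentiating, L cosφ·φ̇ = r ω cosθ.
L cosφ = √(L² − r² sin²θ) = 0.28777 m.
|ω_rod| = r ω |cosθ| / √(L² − r² sin²θ) = 0.0588·420·0.79229/0.28777 = 67.998 rad/s.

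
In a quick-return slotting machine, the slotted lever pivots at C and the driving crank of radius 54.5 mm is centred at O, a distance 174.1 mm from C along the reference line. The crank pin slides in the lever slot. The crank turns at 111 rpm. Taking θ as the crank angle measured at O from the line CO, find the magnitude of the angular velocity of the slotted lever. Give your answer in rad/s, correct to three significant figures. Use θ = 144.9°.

3.14

ω = 11.62 rad/s (from 111 rpm).
Crank pin A relative to C: A = (d + r cosθ, r sinθ); lever angle φ = atan2(r sinθ, d + r cosθ).
Differentiating tanφ: φ̇ = rω(d cosθ + r)/(d² + r² + 2dr cosθ).
d² + r² + 2dr cosθ = |CA|² = 0.0177551 m²;  d cosθ + r = -0.08794 m.
|ω_lever| = |0.0545·11.62·-0.08794| / 0.0177551 = 3.1377 rad/s.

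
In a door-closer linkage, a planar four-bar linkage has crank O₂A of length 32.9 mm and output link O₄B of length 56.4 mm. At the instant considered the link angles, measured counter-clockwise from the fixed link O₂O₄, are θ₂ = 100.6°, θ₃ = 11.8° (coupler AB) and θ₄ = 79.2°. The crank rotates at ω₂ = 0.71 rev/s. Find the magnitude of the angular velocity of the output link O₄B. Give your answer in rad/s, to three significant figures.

ω₂ = 4.461 rad/s (from 0.71 rev/s).
Differentiating the loop-closure r₂e^{iθ₂}+r₃e^{iθ₃}=r₁+r₄e^{iθ₄} gives r₂ω₂e^{iθ₂}+r₃ω₃e^{iθ₃}=r₄ω₄e^{iθ₄}.
Eliminating the other unknown: ω₄ = r₂ω₂ sin(θ₂−θ₃) / [r₄ sin(θ₄−θ₃)].
Numerator sine = +0.99978; denominator sine = +0.92321.
Result = 0.0329·4.461·(+0.99978) / (0.0564·(+0.92321)) = +2.8181 rad/s; magnitude 2.8181 rad/s.

2.82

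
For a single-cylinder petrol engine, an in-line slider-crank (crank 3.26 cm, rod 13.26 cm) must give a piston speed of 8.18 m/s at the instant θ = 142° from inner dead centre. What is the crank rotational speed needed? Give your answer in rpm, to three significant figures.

For an in-line slider-crank, |v_piston| = rω|sinθ|·[1 + r cosθ/√(L² − r² sin²θ)].
With r = 0.0326 m, L = 0.1326 m, θ = 142°: the bracketed kinematic factor |dx/dθ| = 0.016137 m.
ω = v/|dx/dθ| = 8.18/0.016137 = 506.91 rad/s.
N = 60ω/(2π) = 4840.7 rpm.

4840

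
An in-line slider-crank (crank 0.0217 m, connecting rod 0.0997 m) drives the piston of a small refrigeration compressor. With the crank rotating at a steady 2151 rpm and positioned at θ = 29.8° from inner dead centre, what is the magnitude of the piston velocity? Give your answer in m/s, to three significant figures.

2.89

ω = 2π·2151/60 = 225.3 rad/s
For an in-line slider-crank, x = r cosθ + √(L² − r² sin²θ), so v = −rω sinθ·[1 + r cosθ/√(L² − r² sin²θ)].
With r = 0.0217 m, L = 0.0997 m, θ = 29.8°: √(L² − r² sin²θ) = 0.099115 m.
v = −0.0217·225.3·0.49697·[1 + 0.0217·0.86777/0.099115] = -2.8907 m/s.
|v| = 2.8907 m/s.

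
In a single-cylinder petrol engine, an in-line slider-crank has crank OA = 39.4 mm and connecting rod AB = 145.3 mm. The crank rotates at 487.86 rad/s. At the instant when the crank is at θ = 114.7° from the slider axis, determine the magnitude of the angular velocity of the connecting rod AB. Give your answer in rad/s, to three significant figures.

ω = 487.9 rad/s
The rod makes angle φ with the slider axis where L sinφ = r sinθ; differentiating, L cosφ·φ̇ = r ω cosθ.
L cosφ = √(L² − r² sin²θ) = 0.14082 m.
|ω_rod| = r ω |cosθ| / √(L² − r² sin²θ) = 0.0394·487.9·0.41787/0.14082 = 57.037 rad/s.

57.0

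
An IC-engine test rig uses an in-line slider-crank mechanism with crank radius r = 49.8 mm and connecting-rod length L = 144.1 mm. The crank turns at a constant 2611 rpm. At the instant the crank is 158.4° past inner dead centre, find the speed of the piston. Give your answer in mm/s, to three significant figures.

3390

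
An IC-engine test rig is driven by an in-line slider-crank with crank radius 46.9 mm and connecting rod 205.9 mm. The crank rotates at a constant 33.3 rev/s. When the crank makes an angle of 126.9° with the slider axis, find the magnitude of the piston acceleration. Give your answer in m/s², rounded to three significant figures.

1360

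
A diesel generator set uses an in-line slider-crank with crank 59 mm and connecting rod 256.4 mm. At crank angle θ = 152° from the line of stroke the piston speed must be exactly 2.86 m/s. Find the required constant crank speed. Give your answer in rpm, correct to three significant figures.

1240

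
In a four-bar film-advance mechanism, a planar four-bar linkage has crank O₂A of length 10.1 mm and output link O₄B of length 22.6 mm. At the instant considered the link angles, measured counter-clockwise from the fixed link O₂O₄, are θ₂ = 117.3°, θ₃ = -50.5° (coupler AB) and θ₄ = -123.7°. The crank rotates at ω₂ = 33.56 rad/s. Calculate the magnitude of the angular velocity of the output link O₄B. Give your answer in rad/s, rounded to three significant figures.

3.31

ω₂ = 33.56 rad/s
Differentiating the loop-closure r₂e^{iθ₂}+r₃e^{iθ₃}=r₁+r₄e^{iθ₄} gives r₂ω₂e^{iθ₂}+r₃ω₃e^{iθ₃}=r₄ω₄e^{iθ₄}.
Eliminating the other unknown: ω₄ = r₂ω₂ sin(θ₂−θ₃) / [r₄ sin(θ₄−θ₃)].
Numerator sine = +0.21132; denominator sine = -0.95732.
Result = 0.0101·33.56·(+0.21132) / (0.0226·(-0.95732)) = -3.3108 rad/s; magnitude 3.3108 rad/s.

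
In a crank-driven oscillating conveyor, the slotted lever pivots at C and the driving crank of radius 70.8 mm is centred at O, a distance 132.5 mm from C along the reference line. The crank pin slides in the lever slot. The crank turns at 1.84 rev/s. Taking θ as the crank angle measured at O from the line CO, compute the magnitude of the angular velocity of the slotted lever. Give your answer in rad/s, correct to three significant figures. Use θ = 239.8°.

ω = 11.56 rad/s (from 1.84 rev/s).
Crank pin A relative to C: A = (d + r cosθ, r sinθ); lever angle φ = atan2(r sinθ, d + r cosθ).
Differentiating tanφ: φ̇ = rω(d cosθ + r)/(d² + r² + 2dr cosθ).
d² + r² + 2dr cosθ = |CA|² = 0.0131312 m²;  d cosθ + r = +0.0041499 m.
|ω_lever| = |0.0708·11.56·+0.0041499| / 0.0131312 = 0.25868 rad/s.

0.259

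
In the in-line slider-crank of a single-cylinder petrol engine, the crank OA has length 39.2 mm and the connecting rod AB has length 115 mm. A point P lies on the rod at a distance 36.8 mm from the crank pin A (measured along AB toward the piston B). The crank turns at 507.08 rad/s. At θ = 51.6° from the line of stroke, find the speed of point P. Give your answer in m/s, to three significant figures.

ω = 507.1 rad/s.  Crank-pin speed |V_A| = rω = 19.878 m/s, perpendicular to OA.
Rod angle: sinφ = −(r/L) sinθ ⇒ φ = -15.494°; ω_rod = −rω cosθ/√(L²−r²sin²θ) = -111.41 rad/s.
V_P = V_A + ω_rod × AP, with AP = 0.0368 m along the rod.
Components: V_Px = −rω sinθ − a·ω_rod·sinφ = -16.673 m/s;  V_Py = rω cosθ + a·ω_rod·cosφ = +8.3959 m/s.
|V_P| = √(V_Px² + V_Py²) = 18.668 m/s.

18.7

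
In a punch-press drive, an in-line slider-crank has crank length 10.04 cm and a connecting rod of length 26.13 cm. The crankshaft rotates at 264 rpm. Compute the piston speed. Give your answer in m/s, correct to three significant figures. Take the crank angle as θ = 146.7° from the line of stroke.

1.02

ω = 2π·264/60 = 27.65 rad/s
For an in-line slider-crank, x = r cosθ + √(L² − r² sin²θ), so v = −rω sinθ·[1 + r cosθ/√(L² − r² sin²θ)].
With r = 0.1004 m, L = 0.2613 m, θ = 146.7°: √(L² − r² sin²θ) = 0.25542 m.
v = −0.1004·27.65·0.54902·[1 + 0.1004·-0.83581/0.25542] = -1.0232 m/s.
|v| = 1.0232 m/s.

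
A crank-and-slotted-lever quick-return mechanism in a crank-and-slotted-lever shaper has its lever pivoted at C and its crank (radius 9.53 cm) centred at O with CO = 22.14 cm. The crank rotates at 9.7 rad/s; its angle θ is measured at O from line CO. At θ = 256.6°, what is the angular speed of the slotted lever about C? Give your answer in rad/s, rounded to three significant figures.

ω = 9.7 rad/s
Crank pin A relative to C: A = (d + r cosθ, r sinθ); lever angle φ = atan2(r sinθ, d + r cosθ).
Differentiating tanφ: φ̇ = rω(d cosθ + r)/(d² + r² + 2dr cosθ).
d² + r² + 2dr cosθ = |CA|² = 0.0483206 m²;  d cosθ + r = +0.043991 m.
|ω_lever| = |0.0953·9.7·+0.043991| / 0.0483206 = 0.84158 rad/s.

0.842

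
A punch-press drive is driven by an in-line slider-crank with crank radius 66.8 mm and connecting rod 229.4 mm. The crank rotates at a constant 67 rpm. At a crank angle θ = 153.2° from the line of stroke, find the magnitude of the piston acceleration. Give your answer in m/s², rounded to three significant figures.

2.35

ω = 2π·67/60 = 7.016 rad/s
x(θ) = r cosθ + √(L² − r² sin²θ); with ω constant, a = ω²·d²x/dθ².
d²x/dθ² = −r cosθ − r²(cos2θ)/√u − r⁴ sin²2θ/(4u^{3/2}),  u = L² − r² sin²θ = 0.0517172 m².
Substituting r = 0.0668 m, L = 0.2294 m, θ = 153.2°: d²x/dθ² = +0.047707 m.
a = ω²·d²x/dθ² = (7.016)²·(+0.047707) = +2.3485 m/s²;  |a| = 2.3485 m/s².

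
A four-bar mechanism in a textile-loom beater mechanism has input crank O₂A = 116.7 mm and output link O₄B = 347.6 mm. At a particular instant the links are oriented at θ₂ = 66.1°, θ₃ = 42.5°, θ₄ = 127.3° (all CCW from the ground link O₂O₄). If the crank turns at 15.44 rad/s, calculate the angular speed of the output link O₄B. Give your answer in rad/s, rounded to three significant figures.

2.08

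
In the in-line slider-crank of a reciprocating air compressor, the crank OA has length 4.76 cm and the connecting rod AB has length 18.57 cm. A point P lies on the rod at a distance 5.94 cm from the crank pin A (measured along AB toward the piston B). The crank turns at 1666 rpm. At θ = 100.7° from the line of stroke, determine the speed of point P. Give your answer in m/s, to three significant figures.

ω = 174.5 rad/s.  Crank-pin speed |V_A| = rω = 8.3044 m/s, perpendicular to OA.
Rod angle: sinφ = −(r/L) sinθ ⇒ φ = -14.588°; ω_rod = −rω cosθ/√(L²−r²sin²θ) = +8.5795 rad/s.
V_P = V_A + ω_rod × AP, with AP = 0.0594 m along the rod.
Components: V_Px = −rω sinθ − a·ω_rod·sinφ = -8.0317 m/s;  V_Py = rω cosθ + a·ω_rod·cosφ = -1.0487 m/s.
|V_P| = √(V_Px² + V_Py²) = 8.0999 m/s.

8.10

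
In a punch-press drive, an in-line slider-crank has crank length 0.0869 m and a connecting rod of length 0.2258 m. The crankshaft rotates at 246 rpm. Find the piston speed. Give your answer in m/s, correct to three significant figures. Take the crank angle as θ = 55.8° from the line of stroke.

2.27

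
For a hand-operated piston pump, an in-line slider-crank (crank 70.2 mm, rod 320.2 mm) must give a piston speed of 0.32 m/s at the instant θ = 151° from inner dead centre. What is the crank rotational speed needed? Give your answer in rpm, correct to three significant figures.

For an in-line slider-crank, |v_piston| = rω|sinθ|·[1 + r cosθ/√(L² − r² sin²θ)].
With r = 0.0702 m, L = 0.3202 m, θ = 151°: the bracketed kinematic factor |dx/dθ| = 0.027471 m.
ω = v/|dx/dθ| = 0.32/0.027471 = 11.649 rad/s.
N = 60ω/(2π) = 111.24 rpm.

111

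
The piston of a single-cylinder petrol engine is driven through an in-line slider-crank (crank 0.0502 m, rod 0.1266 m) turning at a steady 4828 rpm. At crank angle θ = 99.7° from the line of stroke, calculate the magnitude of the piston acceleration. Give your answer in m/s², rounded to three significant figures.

ω = 2π·4828/60 = 505.6 rad/s
x(θ) = r cosθ + √(L² − r² sin²θ); with ω constant, a = ω²·d²x/dθ².
d²x/dθ² = −r cosθ − r²(cos2θ)/√u − r⁴ sin²2θ/(4u^{3/2}),  u = L² − r² sin²θ = 0.0135791 m².
Substituting r = 0.0502 m, L = 0.1266 m, θ = 99.7°: d²x/dθ² = +0.028745 m.
a = ω²·d²x/dθ² = (505.6)²·(+0.028745) = +7347.9 m/s²;  |a| = 7347.9 m/s².

7350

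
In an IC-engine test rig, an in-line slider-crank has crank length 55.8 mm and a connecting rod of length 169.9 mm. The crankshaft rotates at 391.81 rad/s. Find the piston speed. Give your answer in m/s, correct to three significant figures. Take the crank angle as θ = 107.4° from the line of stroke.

18.7

ω = 391.8 rad/s
For an in-line slider-crank, x = r cosθ + √(L² − r² sin²θ), so v = −rω sinθ·[1 + r cosθ/√(L² − r² sin²θ)].
With r = 0.0558 m, L = 0.1699 m, θ = 107.4°: √(L² − r² sin²θ) = 0.16134 m.
v = −0.0558·391.8·0.95424·[1 + 0.0558·-0.29904/0.16134] = -18.705 m/s.
|v| = 18.705 m/s.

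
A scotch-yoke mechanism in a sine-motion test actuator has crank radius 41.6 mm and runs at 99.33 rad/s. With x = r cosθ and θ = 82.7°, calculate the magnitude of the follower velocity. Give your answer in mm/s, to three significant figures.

ω = 99.33 rad/s
x = r cosθ ⇒ ẋ = −rω sinθ.
|v| = rω|sinθ| = 0.0416·99.33·|sin 82.7°| = 4.0986 m/s = 4098.6 mm/s.

4100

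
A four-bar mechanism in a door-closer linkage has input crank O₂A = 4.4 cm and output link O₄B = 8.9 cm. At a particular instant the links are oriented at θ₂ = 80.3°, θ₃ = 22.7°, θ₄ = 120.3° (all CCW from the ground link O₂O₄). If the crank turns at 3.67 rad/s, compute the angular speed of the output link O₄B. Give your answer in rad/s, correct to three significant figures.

ω₂ = 3.67 rad/s
Differentiating the loop-closure r₂e^{iθ₂}+r₃e^{iθ₃}=r₁+r₄e^{iθ₄} gives r₂ω₂e^{iθ₂}+r₃ω₃e^{iθ₃}=r₄ω₄e^{iθ₄}.
Eliminating the other unknown: ω₄ = r₂ω₂ sin(θ₂−θ₃) / [r₄ sin(θ₄−θ₃)].
Numerator sine = +0.84433; denominator sine = +0.99122.
Result = 0.044·3.67·(+0.84433) / (0.089·(+0.99122)) = +1.5455 rad/s; magnitude 1.5455 rad/s.

1.55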